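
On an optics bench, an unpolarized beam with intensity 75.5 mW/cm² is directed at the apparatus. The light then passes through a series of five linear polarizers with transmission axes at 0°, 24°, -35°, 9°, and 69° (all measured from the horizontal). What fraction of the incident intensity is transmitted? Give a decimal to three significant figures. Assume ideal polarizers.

I/I₀ ≈ 0.0143

Unpolarized light through the first polarizer → I₁ = 75.5 mW/cm²/2 = 37.75 mW/cm², polarized at 0°.
I₂ = I₁ · cos²(24°) = 37.75 · 0.8346 = 31.5 mW/cm².
I₃ = I₂ · cos²(59°) = 31.5 · 0.2653 = 8.357 mW/cm².
I₄ = I₃ · cos²(44°) = 8.357 · 0.5174 = 4.324 mW/cm².
I₅ = I₄ · cos²(60°) = 4.324 · 0.25 = 1.081 mW/cm².
Transmitted fraction = 0.01432.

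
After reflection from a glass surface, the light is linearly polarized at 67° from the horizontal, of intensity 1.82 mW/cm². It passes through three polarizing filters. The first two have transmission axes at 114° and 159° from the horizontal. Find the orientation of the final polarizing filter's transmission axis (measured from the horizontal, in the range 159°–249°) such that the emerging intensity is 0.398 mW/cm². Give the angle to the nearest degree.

θ ≈ 173°

I₁ = I₀ cos²(114° − 67°) = I₀ cos²(47°) = 0.4651 I₀.
I₂ = I₁ cos²(159° − 114°) = 0.4651 I₀ · cos²(45°) = 0.2326 I₀.
Target fraction: 0.398 / 1.82 mW/cm² = 0.2187 of I₀.
Need I₃/I₀ = 0.2187, so cos²(θ − 159°) = 0.2187 / 0.2326 = 0.9403.
θ − 159° = arccos(√0.9403) = 14.1°, giving θ ≈ 159 + 14.1 = 173.1°.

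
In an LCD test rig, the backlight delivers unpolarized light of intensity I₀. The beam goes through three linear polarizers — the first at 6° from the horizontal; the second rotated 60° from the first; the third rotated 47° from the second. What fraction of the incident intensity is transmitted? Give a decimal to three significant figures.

≈ 0.0581 I₀

Unpolarized light through the first polarizer → I₁ = ½ I₀, now polarized at 6°.
I₂ = I₁ cos²(60°) = 0.5 · 0.25 I₀ = 0.125 I₀.
I₃ = I₂ cos²(47°) = 0.125 · 0.4651 I₀ = 0.05814 I₀.
Transmitted fraction = 0.05814.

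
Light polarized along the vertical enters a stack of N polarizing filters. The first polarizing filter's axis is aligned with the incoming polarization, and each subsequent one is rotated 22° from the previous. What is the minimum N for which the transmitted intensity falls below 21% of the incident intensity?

N = 12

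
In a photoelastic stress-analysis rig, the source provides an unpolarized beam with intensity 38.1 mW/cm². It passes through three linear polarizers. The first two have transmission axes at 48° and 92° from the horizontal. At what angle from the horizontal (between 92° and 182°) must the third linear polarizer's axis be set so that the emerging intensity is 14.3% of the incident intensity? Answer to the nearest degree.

θ ≈ 134°

Unpolarized light through the first polarizer → I₁ = ½ I₀, now polarized at 48°.
I₂ = I₁ cos²(92° − 48°) = 0.5 I₀ · cos²(44°) = 0.2587 I₀.
Need I₃/I₀ = 0.143, so cos²(θ − 92°) = 0.143 / 0.2587 = 0.5527.
θ − 92° = arccos(√0.5527) = 42.0°, giving θ ≈ 92 + 42.0 = 134.0°.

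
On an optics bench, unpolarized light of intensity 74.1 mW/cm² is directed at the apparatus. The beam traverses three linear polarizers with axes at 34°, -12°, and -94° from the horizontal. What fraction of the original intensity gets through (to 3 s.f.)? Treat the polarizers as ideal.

Unpolarized light through the first polarizer → I₁ = 74.1 mW/cm²/2 = 37.05 mW/cm², polarized at 34°.
I₂ = I₁ · cos²(46°) = 37.05 · 0.4826 = 17.88 mW/cm².
I₃ = I₂ · cos²(82°) = 17.88 · 0.01937 = 0.3463 mW/cm².
Transmitted fraction = 0.004673.

I/I₀ ≈ 0.00467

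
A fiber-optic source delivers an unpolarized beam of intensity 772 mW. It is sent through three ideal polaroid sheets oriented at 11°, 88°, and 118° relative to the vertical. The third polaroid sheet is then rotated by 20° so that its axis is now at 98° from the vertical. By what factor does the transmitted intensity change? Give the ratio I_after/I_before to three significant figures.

Before rotation:
Unpolarized light through the first polarizer → I₁ = ½ I₀, now polarized at 11°.
I₂ = I₁ cos²(88° − 11°) = 0.5 I₀ · cos²(77°) = 0.0253 I₀.
I₃ = I₂ cos²(118° − 88°) = 0.0253 I₀ · cos²(30°) = 0.01898 I₀.
After rotation:
Unpolarized light through the first polarizer → I₁ = ½ I₀, now polarized at 11°.
I₂ = I₁ cos²(88° − 11°) = 0.5 I₀ · cos²(77°) = 0.0253 I₀.
I₃ = I₂ cos²(98° − 88°) = 0.0253 I₀ · cos²(10°) = 0.02454 I₀.
Ratio = 0.02454 / 0.01898 = 1.293.

I_new/I_old ≈ 1.29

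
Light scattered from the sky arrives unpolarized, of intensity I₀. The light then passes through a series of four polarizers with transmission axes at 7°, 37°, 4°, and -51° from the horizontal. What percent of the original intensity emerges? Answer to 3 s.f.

Unpolarized light through the first polarizer → I₁ = ½ I₀, now polarized at 7°.
I₂ = I₁ cos²(37° − 7°) = 0.5 I₀ · cos²(30°) = 0.375 I₀.
I₃ = I₂ cos²(4° − 37°) = 0.375 I₀ · cos²(33°) = 0.2638 I₀.
I₄ = I₃ cos²(-51° − 4°) = 0.2638 I₀ · cos²(55°) = 0.08678 I₀.
That is 8.678% of the incident intensity.

≈ 8.68%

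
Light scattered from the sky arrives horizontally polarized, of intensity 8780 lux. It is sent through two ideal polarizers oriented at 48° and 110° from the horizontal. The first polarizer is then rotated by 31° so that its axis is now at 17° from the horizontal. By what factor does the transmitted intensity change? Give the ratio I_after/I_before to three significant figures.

Before rotation:
I₁ = I₀ cos²(48° − 0°) = I₀ cos²(48°) = 0.4477 I₀.
I₂ = I₁ cos²(110° − 48°) = 0.4477 I₀ · cos²(62°) = 0.09868 I₀.
After rotation:
I₁ = I₀ cos²(17° − 0°) = I₀ cos²(17°) = 0.9145 I₀.
Angle between axes 1 and 2: 87°. I₂ = 0.9145 I₀ · cos²(87°) = 0.002505 I₀.
Ratio = 0.002505 / 0.09868 = 0.02538.

I_new/I_old ≈ 0.0254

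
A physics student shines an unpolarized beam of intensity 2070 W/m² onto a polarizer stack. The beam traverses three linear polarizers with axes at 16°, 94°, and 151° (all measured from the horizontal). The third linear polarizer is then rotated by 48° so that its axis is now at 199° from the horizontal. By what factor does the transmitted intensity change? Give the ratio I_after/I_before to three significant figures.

I_new/I_old ≈ 0.226

Before rotation:
Unpolarized light through the first polarizer → I₁ = ½ I₀, now polarized at 16°.
I₂ = I₁ cos²(94° − 16°) = 0.5 I₀ · cos²(78°) = 0.02161 I₀.
I₃ = I₂ cos²(151° − 94°) = 0.02161 I₀ · cos²(57°) = 0.006411 I₀.
After rotation:
Unpolarized light through the first polarizer → I₁ = ½ I₀, now polarized at 16°.
I₂ = I₁ cos²(94° − 16°) = 0.5 I₀ · cos²(78°) = 0.02161 I₀.
Angle between axes 2 and 3: 75°. I₃ = 0.02161 I₀ · cos²(75°) = 0.001448 I₀.
Ratio = 0.001448 / 0.006411 = 0.2258.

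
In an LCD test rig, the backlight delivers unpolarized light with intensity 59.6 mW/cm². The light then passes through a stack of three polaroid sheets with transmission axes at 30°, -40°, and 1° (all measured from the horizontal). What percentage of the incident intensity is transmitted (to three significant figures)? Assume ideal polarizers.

≈ 3.33%

Unpolarized light through the first polarizer → I₁ = 59.6 mW/cm²/2 = 29.8 mW/cm², polarized at 30°.
I₂ = I₁ · cos²(70°) = 29.8 · 0.117 = 3.486 mW/cm².
I₃ = I₂ · cos²(41°) = 3.486 · 0.5696 = 1.986 mW/cm².
That is 3.331% of the incident intensity.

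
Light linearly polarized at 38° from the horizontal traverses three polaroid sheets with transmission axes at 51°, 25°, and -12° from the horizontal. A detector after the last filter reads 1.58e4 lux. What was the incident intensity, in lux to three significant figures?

I₀ ≈ 3.23e4 lux

I₁ = I₀ cos²(51° − 38°) = I₀ cos²(13°) = 0.9494 I₀.
I₂ = I₁ cos²(25° − 51°) = 0.9494 I₀ · cos²(26°) = 0.767 I₀.
I₃ = I₂ cos²(-12° − 25°) = 0.767 I₀ · cos²(37°) = 0.4892 I₀.
So 1.58e4 lux = 0.4892 I₀, giving I₀ = 1.58e4/0.4892 = 3.23e+04 lux.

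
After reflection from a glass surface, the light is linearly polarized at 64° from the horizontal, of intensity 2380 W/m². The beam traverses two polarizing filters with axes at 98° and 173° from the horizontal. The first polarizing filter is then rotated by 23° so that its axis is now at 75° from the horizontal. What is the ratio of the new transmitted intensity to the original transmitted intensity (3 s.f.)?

Before rotation:
I₁ = I₀ cos²(98° − 64°) = I₀ cos²(34°) = 0.6873 I₀.
I₂ = I₁ cos²(173° − 98°) = 0.6873 I₀ · cos²(75°) = 0.04604 I₀.
After rotation:
I₁ = I₀ cos²(75° − 64°) = I₀ cos²(11°) = 0.9636 I₀.
Angle between axes 1 and 2: 82°. I₂ = 0.9636 I₀ · cos²(82°) = 0.01866 I₀.
Ratio = 0.01866 / 0.04604 = 0.4054.

I_new/I_old ≈ 0.405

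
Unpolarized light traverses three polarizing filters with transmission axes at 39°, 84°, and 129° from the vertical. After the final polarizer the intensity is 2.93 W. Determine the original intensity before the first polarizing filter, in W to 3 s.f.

I₀ ≈ 23.4 W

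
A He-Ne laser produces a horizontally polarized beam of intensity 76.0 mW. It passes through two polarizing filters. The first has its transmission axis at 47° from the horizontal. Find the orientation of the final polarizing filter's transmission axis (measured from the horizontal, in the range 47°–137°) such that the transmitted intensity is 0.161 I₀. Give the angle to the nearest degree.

θ ≈ 101°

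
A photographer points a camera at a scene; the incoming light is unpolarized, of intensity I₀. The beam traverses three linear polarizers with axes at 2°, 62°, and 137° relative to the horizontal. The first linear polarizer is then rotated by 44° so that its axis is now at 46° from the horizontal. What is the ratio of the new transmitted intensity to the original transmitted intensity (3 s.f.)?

I_new/I_old ≈ 3.70

Before rotation:
Unpolarized light through the first polarizer → I₁ = ½ I₀, now polarized at 2°.
I₂ = I₁ cos²(62° − 2°) = 0.5 I₀ · cos²(60°) = 0.125 I₀.
I₃ = I₂ cos²(137° − 62°) = 0.125 I₀ · cos²(75°) = 0.008373 I₀.
After rotation:
Unpolarized light through the first polarizer → I₁ = ½ I₀, now polarized at 46°.
I₂ = I₁ cos²(62° − 46°) = 0.5 I₀ · cos²(16°) = 0.462 I₀.
I₃ = I₂ cos²(137° − 62°) = 0.462 I₀ · cos²(75°) = 0.03095 I₀.
Ratio = 0.03095 / 0.008373 = 3.696.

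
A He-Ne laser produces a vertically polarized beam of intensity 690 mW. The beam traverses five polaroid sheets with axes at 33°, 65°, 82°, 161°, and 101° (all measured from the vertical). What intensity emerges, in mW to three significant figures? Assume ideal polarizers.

By Malus's law, I₁ = 690 mW · cos²(33°) = 485.3 mW.
I₂ = I₁ · cos²(32°) = 485.3 · 0.7192 = 349 mW.
I₃ = I₂ · cos²(17°) = 349 · 0.9145 = 319.2 mW.
I₄ = I₃ · cos²(79°) = 319.2 · 0.03641 = 11.62 mW.
I₅ = I₄ · cos²(60°) = 11.62 · 0.25 = 2.905 mW.

I ≈ 2.91 mW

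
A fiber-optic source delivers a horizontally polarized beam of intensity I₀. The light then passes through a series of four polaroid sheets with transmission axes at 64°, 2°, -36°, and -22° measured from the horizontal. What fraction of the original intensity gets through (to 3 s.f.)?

I₁ = I₀ cos²(64° − 0°) = I₀ cos²(64°) = 0.1922 I₀.
I₂ = I₁ cos²(2° − 64°) = 0.1922 I₀ · cos²(62°) = 0.04235 I₀.
I₃ = I₂ cos²(-36° − 2°) = 0.04235 I₀ · cos²(38°) = 0.0263 I₀.
I₄ = I₃ cos²(-22° + 36°) = 0.0263 I₀ · cos²(14°) = 0.02476 I₀.
Transmitted fraction = 0.02476.

≈ 0.0248 I₀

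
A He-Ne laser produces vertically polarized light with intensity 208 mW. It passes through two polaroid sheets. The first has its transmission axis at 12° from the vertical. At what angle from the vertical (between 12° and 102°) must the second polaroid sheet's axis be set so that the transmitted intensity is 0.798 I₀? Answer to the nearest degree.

I₁ = I₀ cos²(12° − 0°) = I₀ cos²(12°) = 0.9568 I₀.
Need I₂/I₀ = 0.798, so cos²(θ − 12°) = 0.798 / 0.9568 = 0.8341.
θ − 12° = arccos(√0.8341) = 24.0°, giving θ ≈ 12 + 24.0 = 36.0°.

θ ≈ 36°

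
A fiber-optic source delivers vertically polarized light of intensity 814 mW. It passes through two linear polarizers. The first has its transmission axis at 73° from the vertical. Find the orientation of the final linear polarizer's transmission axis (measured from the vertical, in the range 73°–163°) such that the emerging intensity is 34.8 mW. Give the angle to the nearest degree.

θ ≈ 118°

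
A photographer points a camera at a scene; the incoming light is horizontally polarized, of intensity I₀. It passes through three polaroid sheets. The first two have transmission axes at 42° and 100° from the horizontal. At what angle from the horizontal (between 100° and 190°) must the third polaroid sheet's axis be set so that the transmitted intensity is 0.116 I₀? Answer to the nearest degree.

I₁ = I₀ cos²(42° − 0°) = I₀ cos²(42°) = 0.5523 I₀.
I₂ = I₁ cos²(100° − 42°) = 0.5523 I₀ · cos²(58°) = 0.1551 I₀.
Need I₃/I₀ = 0.116, so cos²(θ − 100°) = 0.116 / 0.1551 = 0.748.
θ − 100° = arccos(√0.748) = 30.1°, giving θ ≈ 100 + 30.1 = 130.1°.

θ ≈ 130°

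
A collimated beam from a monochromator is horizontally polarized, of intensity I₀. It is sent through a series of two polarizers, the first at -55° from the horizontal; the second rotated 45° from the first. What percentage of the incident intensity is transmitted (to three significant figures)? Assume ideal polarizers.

I₁ = I₀ cos²(-55° − 0°) = I₀ cos²(55°) = 0.329 I₀.
I₂ = I₁ cos²(45°) = 0.329 · 0.5 I₀ = 0.1645 I₀.
That is 16.45% of the incident intensity.

≈ 16.4%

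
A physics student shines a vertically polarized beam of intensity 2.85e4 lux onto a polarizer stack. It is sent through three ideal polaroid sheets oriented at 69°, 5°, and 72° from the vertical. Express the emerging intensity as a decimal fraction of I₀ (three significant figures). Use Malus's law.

By Malus's law, I₁ = 2.85e4 lux · cos²(69°) = 3660 lux.
I₂ = I₁ · cos²(64°) = 3660 · 0.1922 = 703.4 lux.
I₃ = I₂ · cos²(67°) = 703.4 · 0.1527 = 107.4 lux.
Transmitted fraction = 0.003768.

I/I₀ ≈ 0.00377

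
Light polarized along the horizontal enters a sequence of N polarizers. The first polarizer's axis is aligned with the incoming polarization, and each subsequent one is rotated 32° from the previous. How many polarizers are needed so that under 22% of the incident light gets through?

First polarizer is aligned with the polarization: full transmission.
Each further stage multiplies by cos²(32°) = 0.7192.
After N polarizers: T = 0.7192^(N−1). Require T < 0.22 ⇒ N−1 > ln(0.22)/ln(0.7192) = 4.59, so N−1 ≥ 5 and N = 6.
Check: N=6 gives T = 0.1924 < 0.22; N=5 gives T = 0.2675.

N = 6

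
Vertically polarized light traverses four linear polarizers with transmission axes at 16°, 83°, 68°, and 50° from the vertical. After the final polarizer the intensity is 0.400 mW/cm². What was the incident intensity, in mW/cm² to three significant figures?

I₁ = I₀ cos²(16° − 0°) = I₀ cos²(16°) = 0.924 I₀.
I₂ = I₁ cos²(83° − 16°) = 0.924 I₀ · cos²(67°) = 0.1411 I₀.
I₃ = I₂ cos²(68° − 83°) = 0.1411 I₀ · cos²(15°) = 0.1316 I₀.
I₄ = I₃ cos²(50° − 68°) = 0.1316 I₀ · cos²(18°) = 0.1191 I₀.
So 0.400 mW/cm² = 0.1191 I₀, giving I₀ = 0.400/0.1191 = 3.36 mW/cm².

I₀ ≈ 3.36 mW/cm²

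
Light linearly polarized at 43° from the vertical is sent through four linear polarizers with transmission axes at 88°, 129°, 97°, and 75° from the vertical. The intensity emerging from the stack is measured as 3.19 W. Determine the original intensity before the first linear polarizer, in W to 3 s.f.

I₀ ≈ 18.1 W

I₁ = I₀ cos²(88° − 43°) = I₀ cos²(45°) = 0.5 I₀.
I₂ = I₁ cos²(129° − 88°) = 0.5 I₀ · cos²(41°) = 0.2848 I₀.
I₃ = I₂ cos²(97° − 129°) = 0.2848 I₀ · cos²(32°) = 0.2048 I₀.
I₄ = I₃ cos²(75° − 97°) = 0.2048 I₀ · cos²(22°) = 0.1761 I₀.
So 3.19 W = 0.1761 I₀, giving I₀ = 3.19/0.1761 = 18.12 W.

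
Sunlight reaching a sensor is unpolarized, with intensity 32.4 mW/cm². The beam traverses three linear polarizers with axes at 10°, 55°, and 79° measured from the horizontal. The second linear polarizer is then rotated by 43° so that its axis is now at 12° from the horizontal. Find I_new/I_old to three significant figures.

I_new/I_old ≈ 0.365

Before rotation:
Unpolarized light through the first polarizer → I₁ = ½ I₀, now polarized at 10°.
I₂ = I₁ cos²(55° − 10°) = 0.5 I₀ · cos²(45°) = 0.25 I₀.
I₃ = I₂ cos²(79° − 55°) = 0.25 I₀ · cos²(24°) = 0.2086 I₀.
After rotation:
Unpolarized light through the first polarizer → I₁ = ½ I₀, now polarized at 10°.
I₂ = I₁ cos²(12° − 10°) = 0.5 I₀ · cos²(2°) = 0.4994 I₀.
I₃ = I₂ cos²(79° − 12°) = 0.4994 I₀ · cos²(67°) = 0.07624 I₀.
Ratio = 0.07624 / 0.2086 = 0.3654.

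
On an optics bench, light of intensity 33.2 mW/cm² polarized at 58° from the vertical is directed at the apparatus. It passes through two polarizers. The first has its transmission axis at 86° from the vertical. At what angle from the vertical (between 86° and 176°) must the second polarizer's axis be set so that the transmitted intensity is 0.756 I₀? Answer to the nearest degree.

θ ≈ 96°

I₁ = I₀ cos²(86° − 58°) = I₀ cos²(28°) = 0.7796 I₀.
Need I₂/I₀ = 0.756, so cos²(θ − 86°) = 0.756 / 0.7796 = 0.9697.
θ − 86° = arccos(√0.9697) = 10.0°, giving θ ≈ 86 + 10.0 = 96.0°.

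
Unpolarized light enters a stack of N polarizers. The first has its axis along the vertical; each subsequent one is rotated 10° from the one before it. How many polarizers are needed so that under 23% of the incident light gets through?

First polarizer halves the unpolarized light: factor 1/2.
Each further stage multiplies by cos²(10°) = 0.9698.
After N polarizers: T = 0.5·0.9698^(N−1). Require T < 0.23 ⇒ N−1 > ln(0.23/0.5)/ln(0.9698) = 25.36, so N−1 ≥ 26 and N = 27.
Check: N=27 gives T = 0.2256 < 0.23; N=26 gives T = 0.2326.

N = 27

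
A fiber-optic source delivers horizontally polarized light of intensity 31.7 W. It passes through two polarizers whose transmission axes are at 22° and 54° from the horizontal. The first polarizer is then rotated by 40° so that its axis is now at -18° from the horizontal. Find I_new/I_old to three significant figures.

Before rotation:
By Malus's law, I₁ = I₀ cos²(22° − 0°) = I₀ cos²(22°) = 0.8597 I₀.
I₂ = I₁ cos²(54° − 22°) = 0.8597 I₀ · cos²(32°) = 0.6183 I₀.
After rotation:
I₁ = I₀ cos²(-18° − 0°) = I₀ cos²(18°) = 0.9045 I₀.
I₂ = I₁ cos²(54° + 18°) = 0.9045 I₀ · cos²(72°) = 0.08637 I₀.
Ratio = 0.08637 / 0.6183 = 0.1397.

I_new/I_old ≈ 0.140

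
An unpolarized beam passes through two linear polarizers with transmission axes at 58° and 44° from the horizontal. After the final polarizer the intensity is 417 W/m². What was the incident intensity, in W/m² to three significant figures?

Unpolarized light through the first polarizer → I₁ = ½ I₀, now polarized at 58°.
I₂ = I₁ cos²(44° − 58°) = 0.5 I₀ · cos²(14°) = 0.4707 I₀.
So 417 W/m² = 0.4707 I₀, giving I₀ = 417/0.4707 = 885.8 W/m².

I₀ ≈ 886 W/m²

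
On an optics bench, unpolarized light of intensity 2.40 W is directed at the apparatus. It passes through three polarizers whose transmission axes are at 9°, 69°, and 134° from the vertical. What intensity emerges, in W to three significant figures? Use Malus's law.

Unpolarized light through the first polarizer → I₁ = 2.40 W/2 = 1.2 W, polarized at 9°.
I₂ = I₁ · cos²(60°) = 1.2 · 0.25 = 0.3 W.
I₃ = I₂ · cos²(65°) = 0.3 · 0.1786 = 0.05358 W.

I ≈ 0.0536 W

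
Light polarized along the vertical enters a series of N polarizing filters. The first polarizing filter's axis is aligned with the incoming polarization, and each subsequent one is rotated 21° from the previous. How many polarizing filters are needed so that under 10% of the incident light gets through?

First polarizer is aligned with the polarization: full transmission.
Each further stage multiplies by cos²(21°) = 0.8716.
After N polarizers: T = 0.8716^(N−1). Require T < 0.10 ⇒ N−1 > ln(0.10)/ln(0.8716) = 16.75, so N−1 ≥ 17 and N = 18.
Check: N=18 gives T = 0.09664 < 0.10; N=17 gives T = 0.1109.

N = 18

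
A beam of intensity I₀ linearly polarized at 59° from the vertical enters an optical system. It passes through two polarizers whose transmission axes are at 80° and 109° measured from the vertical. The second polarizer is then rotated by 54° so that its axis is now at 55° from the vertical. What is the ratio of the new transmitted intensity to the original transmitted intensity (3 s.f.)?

I_new/I_old ≈ 1.07

Before rotation:
I₁ = I₀ cos²(80° − 59°) = I₀ cos²(21°) = 0.8716 I₀.
I₂ = I₁ cos²(109° − 80°) = 0.8716 I₀ · cos²(29°) = 0.6667 I₀.
After rotation:
I₁ = I₀ cos²(80° − 59°) = I₀ cos²(21°) = 0.8716 I₀.
I₂ = I₁ cos²(55° − 80°) = 0.8716 I₀ · cos²(25°) = 0.7159 I₀.
Ratio = 0.7159 / 0.6667 = 1.074.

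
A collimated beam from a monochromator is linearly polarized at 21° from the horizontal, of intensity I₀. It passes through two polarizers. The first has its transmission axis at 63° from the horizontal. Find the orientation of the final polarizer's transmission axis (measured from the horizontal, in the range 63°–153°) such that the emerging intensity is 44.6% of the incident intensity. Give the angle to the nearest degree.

I₁ = I₀ cos²(63° − 21°) = I₀ cos²(42°) = 0.5523 I₀.
Need I₂/I₀ = 0.446, so cos²(θ − 63°) = 0.446 / 0.5523 = 0.8076.
θ − 63° = arccos(√0.8076) = 26.0°, giving θ ≈ 63 + 26.0 = 89.0°.

θ ≈ 89°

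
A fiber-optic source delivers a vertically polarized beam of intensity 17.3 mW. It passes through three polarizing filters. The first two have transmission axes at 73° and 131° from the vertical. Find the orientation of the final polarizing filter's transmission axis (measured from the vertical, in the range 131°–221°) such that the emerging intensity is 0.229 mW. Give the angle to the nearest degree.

θ ≈ 173°

I₁ = I₀ cos²(73° − 0°) = I₀ cos²(73°) = 0.08548 I₀.
I₂ = I₁ cos²(131° − 73°) = 0.08548 I₀ · cos²(58°) = 0.024 I₀.
Target fraction: 0.229 / 17.3 mW = 0.01324 of I₀.
Need I₃/I₀ = 0.01324, so cos²(θ − 131°) = 0.01324 / 0.024 = 0.5514.
θ − 131° = arccos(√0.5514) = 42.0°, giving θ ≈ 131 + 42.0 = 173.0°.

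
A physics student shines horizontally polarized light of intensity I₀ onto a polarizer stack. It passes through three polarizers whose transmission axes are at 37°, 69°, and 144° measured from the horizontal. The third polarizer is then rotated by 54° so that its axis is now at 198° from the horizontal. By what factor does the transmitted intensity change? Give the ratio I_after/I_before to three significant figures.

I_new/I_old ≈ 5.91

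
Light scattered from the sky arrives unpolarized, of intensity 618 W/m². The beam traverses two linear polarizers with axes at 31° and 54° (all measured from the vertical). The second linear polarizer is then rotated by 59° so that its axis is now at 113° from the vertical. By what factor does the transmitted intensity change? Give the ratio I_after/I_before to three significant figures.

Before rotation:
Unpolarized light through the first polarizer → I₁ = ½ I₀, now polarized at 31°.
I₂ = I₁ cos²(54° − 31°) = 0.5 I₀ · cos²(23°) = 0.4237 I₀.
After rotation:
Unpolarized light through the first polarizer → I₁ = ½ I₀, now polarized at 31°.
I₂ = I₁ cos²(113° − 31°) = 0.5 I₀ · cos²(82°) = 0.009685 I₀.
Ratio = 0.009685 / 0.4237 = 0.02286.

I_new/I_old ≈ 0.0229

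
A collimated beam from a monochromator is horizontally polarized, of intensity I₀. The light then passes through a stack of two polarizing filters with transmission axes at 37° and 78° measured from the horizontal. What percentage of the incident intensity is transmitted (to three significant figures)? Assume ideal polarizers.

By Malus's law, I₁ = I₀ cos²(37° − 0°) = I₀ cos²(37°) = 0.6378 I₀.
I₂ = I₁ cos²(78° − 37°) = 0.6378 I₀ · cos²(41°) = 0.3633 I₀.
That is 36.33% of the incident intensity.

≈ 36.3%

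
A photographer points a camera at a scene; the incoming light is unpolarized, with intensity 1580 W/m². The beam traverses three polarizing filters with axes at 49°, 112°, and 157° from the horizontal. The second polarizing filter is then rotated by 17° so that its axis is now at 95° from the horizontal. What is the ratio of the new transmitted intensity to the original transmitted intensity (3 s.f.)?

I_new/I_old ≈ 1.03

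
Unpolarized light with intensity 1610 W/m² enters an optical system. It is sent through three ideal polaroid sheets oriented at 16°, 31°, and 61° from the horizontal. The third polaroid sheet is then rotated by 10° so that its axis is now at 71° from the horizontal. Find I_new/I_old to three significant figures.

Before rotation:
Unpolarized light through the first polarizer → I₁ = ½ I₀, now polarized at 16°.
I₂ = I₁ cos²(31° − 16°) = 0.5 I₀ · cos²(15°) = 0.4665 I₀.
I₃ = I₂ cos²(61° − 31°) = 0.4665 I₀ · cos²(30°) = 0.3499 I₀.
After rotation:
Unpolarized light through the first polarizer → I₁ = ½ I₀, now polarized at 16°.
I₂ = I₁ cos²(31° − 16°) = 0.5 I₀ · cos²(15°) = 0.4665 I₀.
I₃ = I₂ cos²(71° − 31°) = 0.4665 I₀ · cos²(40°) = 0.2738 I₀.
Ratio = 0.2738 / 0.3499 = 0.7824.

I_new/I_old ≈ 0.782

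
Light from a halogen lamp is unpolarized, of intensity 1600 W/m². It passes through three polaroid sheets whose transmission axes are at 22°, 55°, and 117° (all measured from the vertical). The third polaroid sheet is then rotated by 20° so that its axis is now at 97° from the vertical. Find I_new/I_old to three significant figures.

Before rotation:
Unpolarized light through the first polarizer → I₁ = ½ I₀, now polarized at 22°.
I₂ = I₁ cos²(55° − 22°) = 0.5 I₀ · cos²(33°) = 0.3517 I₀.
I₃ = I₂ cos²(117° − 55°) = 0.3517 I₀ · cos²(62°) = 0.07751 I₀.
After rotation:
Unpolarized light through the first polarizer → I₁ = ½ I₀, now polarized at 22°.
I₂ = I₁ cos²(55° − 22°) = 0.5 I₀ · cos²(33°) = 0.3517 I₀.
I₃ = I₂ cos²(97° − 55°) = 0.3517 I₀ · cos²(42°) = 0.1942 I₀.
Ratio = 0.1942 / 0.07751 = 2.506.

I_new/I_old ≈ 2.51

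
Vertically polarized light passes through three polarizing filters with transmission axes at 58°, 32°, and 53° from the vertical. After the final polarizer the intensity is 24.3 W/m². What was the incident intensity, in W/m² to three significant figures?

I₀ ≈ 123 W/m²

By Malus's law, I₁ = I₀ cos²(58° − 0°) = I₀ cos²(58°) = 0.2808 I₀.
I₂ = I₁ cos²(32° − 58°) = 0.2808 I₀ · cos²(26°) = 0.2269 I₀.
I₃ = I₂ cos²(53° − 32°) = 0.2269 I₀ · cos²(21°) = 0.1977 I₀.
So 24.3 W/m² = 0.1977 I₀, giving I₀ = 24.3/0.1977 = 122.9 W/m².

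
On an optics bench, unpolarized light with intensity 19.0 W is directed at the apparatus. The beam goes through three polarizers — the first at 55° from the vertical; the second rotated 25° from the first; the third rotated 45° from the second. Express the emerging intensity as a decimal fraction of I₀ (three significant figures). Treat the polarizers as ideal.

Unpolarized light through the first polarizer → I₁ = 19.0 W/2 = 9.5 W, polarized at 55°.
I₂ = I₁ · cos²(25°) = 9.5 · 0.8214 = 7.803 W.
I₃ = I₂ · cos²(45°) = 7.803 · 0.5 = 3.902 W.
Transmitted fraction = 0.2053.

I/I₀ ≈ 0.205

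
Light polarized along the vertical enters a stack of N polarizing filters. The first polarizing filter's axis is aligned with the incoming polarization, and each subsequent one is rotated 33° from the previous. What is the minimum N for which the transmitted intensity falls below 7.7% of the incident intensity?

First polarizer is aligned with the polarization: full transmission.
Each further stage multiplies by cos²(33°) = 0.7034.
After N polarizers: T = 0.7034^(N−1). Require T < 0.077 ⇒ N−1 > ln(0.077)/ln(0.7034) = 7.29, so N−1 ≥ 8 and N = 9.
Check: N=9 gives T = 0.0599 < 0.077; N=8 gives T = 0.08517.

N = 9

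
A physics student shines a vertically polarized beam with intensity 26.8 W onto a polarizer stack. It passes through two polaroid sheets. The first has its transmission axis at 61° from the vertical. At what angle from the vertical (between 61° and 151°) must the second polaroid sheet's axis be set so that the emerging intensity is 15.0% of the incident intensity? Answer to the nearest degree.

θ ≈ 98°

By Malus's law, I₁ = I₀ cos²(61° − 0°) = I₀ cos²(61°) = 0.235 I₀.
Need I₂/I₀ = 0.15, so cos²(θ − 61°) = 0.15 / 0.235 = 0.6382.
θ − 61° = arccos(√0.6382) = 37.0°, giving θ ≈ 61 + 37.0 = 98.0°.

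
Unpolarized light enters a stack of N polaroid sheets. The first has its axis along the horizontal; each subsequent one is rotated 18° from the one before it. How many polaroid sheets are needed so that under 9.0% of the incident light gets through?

N = 19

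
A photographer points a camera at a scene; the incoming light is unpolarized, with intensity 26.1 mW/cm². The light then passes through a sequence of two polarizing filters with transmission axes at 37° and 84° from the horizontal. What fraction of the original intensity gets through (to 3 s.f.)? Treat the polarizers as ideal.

I/I₀ ≈ 0.233

Unpolarized light through the first polarizer → I₁ = 26.1 mW/cm²/2 = 13.05 mW/cm², polarized at 37°.
I₂ = I₁ · cos²(47°) = 13.05 · 0.4651 = 6.07 mW/cm².
Transmitted fraction = 0.2326.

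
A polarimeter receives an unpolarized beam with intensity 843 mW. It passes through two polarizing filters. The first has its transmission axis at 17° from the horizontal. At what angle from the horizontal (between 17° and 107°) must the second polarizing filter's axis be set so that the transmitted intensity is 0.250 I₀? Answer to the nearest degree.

Unpolarized light through the first polarizer → I₁ = ½ I₀, now polarized at 17°.
Need I₂/I₀ = 0.25, so cos²(θ − 17°) = 0.25 / 0.5 = 0.5.
θ − 17° = arccos(√0.5) = 45.0°, giving θ ≈ 17 + 45.0 = 62.0°.

θ ≈ 62°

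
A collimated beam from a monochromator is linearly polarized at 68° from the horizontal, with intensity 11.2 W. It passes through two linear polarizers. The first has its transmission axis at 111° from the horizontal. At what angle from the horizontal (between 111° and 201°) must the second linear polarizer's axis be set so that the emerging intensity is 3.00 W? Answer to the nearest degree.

θ ≈ 156°

I₁ = I₀ cos²(111° − 68°) = I₀ cos²(43°) = 0.5349 I₀.
Target fraction: 3.00 / 11.2 W = 0.2679 of I₀.
Need I₂/I₀ = 0.2679, so cos²(θ − 111°) = 0.2679 / 0.5349 = 0.5008.
θ − 111° = arccos(√0.5008) = 45.0°, giving θ ≈ 111 + 45.0 = 156.0°.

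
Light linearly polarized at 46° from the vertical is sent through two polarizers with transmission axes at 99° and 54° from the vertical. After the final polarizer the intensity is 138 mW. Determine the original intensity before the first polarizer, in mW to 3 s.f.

I₀ ≈ 762 mW

I₁ = I₀ cos²(99° − 46°) = I₀ cos²(53°) = 0.3622 I₀.
I₂ = I₁ cos²(54° − 99°) = 0.3622 I₀ · cos²(45°) = 0.1811 I₀.
So 138 mW = 0.1811 I₀, giving I₀ = 138/0.1811 = 762 mW.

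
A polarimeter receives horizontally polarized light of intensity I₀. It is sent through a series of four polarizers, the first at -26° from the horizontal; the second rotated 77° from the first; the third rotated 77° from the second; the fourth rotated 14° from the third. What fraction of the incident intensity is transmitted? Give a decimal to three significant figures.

I₁ = I₀ cos²(-26° − 0°) = I₀ cos²(26°) = 0.8078 I₀.
I₂ = I₁ cos²(77°) = 0.8078 · 0.0506 I₀ = 0.04088 I₀.
I₃ = I₂ cos²(77°) = 0.04088 · 0.0506 I₀ = 0.002069 I₀.
I₄ = I₃ cos²(14°) = 0.002069 · 0.9415 I₀ = 0.001948 I₀.
Transmitted fraction = 0.001948.

≈ 0.00195 I₀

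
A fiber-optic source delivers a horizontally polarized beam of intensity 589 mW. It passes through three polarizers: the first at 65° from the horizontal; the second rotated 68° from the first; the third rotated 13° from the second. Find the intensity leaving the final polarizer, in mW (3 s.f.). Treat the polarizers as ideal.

I ≈ 14.0 mW

I₁ = 589 mW · cos²(65°) = 105.2 mW.
I₂ = I₁ · cos²(68°) = 105.2 · 0.1403 = 14.76 mW.
I₃ = I₂ · cos²(13°) = 14.76 · 0.9494 = 14.02 mW.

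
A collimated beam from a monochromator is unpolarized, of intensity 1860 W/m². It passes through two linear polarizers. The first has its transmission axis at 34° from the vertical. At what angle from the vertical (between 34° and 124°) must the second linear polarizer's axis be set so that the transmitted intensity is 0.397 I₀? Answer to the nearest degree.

Unpolarized light through the first polarizer → I₁ = ½ I₀, now polarized at 34°.
Need I₂/I₀ = 0.397, so cos²(θ − 34°) = 0.397 / 0.5 = 0.794.
θ − 34° = arccos(√0.794) = 27.0°, giving θ ≈ 34 + 27.0 = 61.0°.

θ ≈ 61°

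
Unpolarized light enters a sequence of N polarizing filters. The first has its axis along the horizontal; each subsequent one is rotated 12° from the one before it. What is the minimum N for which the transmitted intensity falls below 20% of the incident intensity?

N = 22

First polarizer halves the unpolarized light: factor 1/2.
Each further stage multiplies by cos²(12°) = 0.9568.
After N polarizers: T = 0.5·0.9568^(N−1). Require T < 0.20 ⇒ N−1 > ln(0.20/0.5)/ln(0.9568) = 20.74, so N−1 ≥ 21 and N = 22.
Check: N=22 gives T = 0.1977 < 0.20; N=21 gives T = 0.2066.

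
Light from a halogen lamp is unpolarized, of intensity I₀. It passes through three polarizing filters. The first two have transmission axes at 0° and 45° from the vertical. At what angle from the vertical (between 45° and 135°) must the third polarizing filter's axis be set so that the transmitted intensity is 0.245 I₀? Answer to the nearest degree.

θ ≈ 53°

Unpolarized light through the first polarizer → I₁ = ½ I₀, now polarized at 0°.
I₂ = I₁ cos²(45° − 0°) = 0.5 I₀ · cos²(45°) = 0.25 I₀.
Need I₃/I₀ = 0.245, so cos²(θ − 45°) = 0.245 / 0.25 = 0.98.
θ − 45° = arccos(√0.98) = 8.1°, giving θ ≈ 45 + 8.1 = 53.1°.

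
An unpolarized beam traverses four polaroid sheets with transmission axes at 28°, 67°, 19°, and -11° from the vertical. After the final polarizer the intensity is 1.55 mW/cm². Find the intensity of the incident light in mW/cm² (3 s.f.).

I₀ ≈ 15.3 mW/cm²

Unpolarized light through the first polarizer → I₁ = ½ I₀, now polarized at 28°.
I₂ = I₁ cos²(67° − 28°) = 0.5 I₀ · cos²(39°) = 0.302 I₀.
I₃ = I₂ cos²(19° − 67°) = 0.302 I₀ · cos²(48°) = 0.1352 I₀.
I₄ = I₃ cos²(-11° − 19°) = 0.1352 I₀ · cos²(30°) = 0.1014 I₀.
So 1.55 mW/cm² = 0.1014 I₀, giving I₀ = 1.55/0.1014 = 15.29 mW/cm².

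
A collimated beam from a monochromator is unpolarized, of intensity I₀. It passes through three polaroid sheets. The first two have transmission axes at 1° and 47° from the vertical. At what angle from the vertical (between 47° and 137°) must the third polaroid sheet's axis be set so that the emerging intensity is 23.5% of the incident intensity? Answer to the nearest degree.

θ ≈ 56°

Unpolarized light through the first polarizer → I₁ = ½ I₀, now polarized at 1°.
I₂ = I₁ cos²(47° − 1°) = 0.5 I₀ · cos²(46°) = 0.2413 I₀.
Need I₃/I₀ = 0.235, so cos²(θ − 47°) = 0.235 / 0.2413 = 0.974.
θ − 47° = arccos(√0.974) = 9.3°, giving θ ≈ 47 + 9.3 = 56.3°.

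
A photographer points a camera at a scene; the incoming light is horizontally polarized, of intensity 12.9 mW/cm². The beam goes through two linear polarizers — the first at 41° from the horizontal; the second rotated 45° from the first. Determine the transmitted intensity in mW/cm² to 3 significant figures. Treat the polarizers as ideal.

I ≈ 3.67 mW/cm²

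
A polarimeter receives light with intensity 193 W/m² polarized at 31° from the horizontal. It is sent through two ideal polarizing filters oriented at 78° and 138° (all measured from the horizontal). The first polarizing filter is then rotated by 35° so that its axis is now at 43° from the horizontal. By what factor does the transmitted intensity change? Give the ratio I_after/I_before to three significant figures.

I_new/I_old ≈ 0.0625

Before rotation:
I₁ = I₀ cos²(78° − 31°) = I₀ cos²(47°) = 0.4651 I₀.
I₂ = I₁ cos²(138° − 78°) = 0.4651 I₀ · cos²(60°) = 0.1163 I₀.
After rotation:
I₁ = I₀ cos²(43° − 31°) = I₀ cos²(12°) = 0.9568 I₀.
Angle between axes 1 and 2: 85°. I₂ = 0.9568 I₀ · cos²(85°) = 0.007268 I₀.
Ratio = 0.007268 / 0.1163 = 0.0625.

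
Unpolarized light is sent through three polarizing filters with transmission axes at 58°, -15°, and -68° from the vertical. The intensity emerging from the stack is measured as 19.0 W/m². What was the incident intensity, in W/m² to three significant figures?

Unpolarized light through the first polarizer → I₁ = ½ I₀, now polarized at 58°.
I₂ = I₁ cos²(-15° − 58°) = 0.5 I₀ · cos²(73°) = 0.04274 I₀.
I₃ = I₂ cos²(-68° + 15°) = 0.04274 I₀ · cos²(53°) = 0.01548 I₀.
So 19.0 W/m² = 0.01548 I₀, giving I₀ = 19.0/0.01548 = 1227 W/m².

I₀ ≈ 1230 W/m²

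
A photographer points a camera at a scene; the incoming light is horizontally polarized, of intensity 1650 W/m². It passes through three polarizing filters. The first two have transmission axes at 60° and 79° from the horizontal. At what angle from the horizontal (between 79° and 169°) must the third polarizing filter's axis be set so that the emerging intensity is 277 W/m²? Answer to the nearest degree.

I₁ = I₀ cos²(60° − 0°) = I₀ cos²(60°) = 0.25 I₀.
I₂ = I₁ cos²(79° − 60°) = 0.25 I₀ · cos²(19°) = 0.2235 I₀.
Target fraction: 277 / 1650 W/m² = 0.1679 of I₀.
Need I₃/I₀ = 0.1679, so cos²(θ − 79°) = 0.1679 / 0.2235 = 0.7511.
θ − 79° = arccos(√0.7511) = 29.9°, giving θ ≈ 79 + 29.9 = 108.9°.

θ ≈ 109°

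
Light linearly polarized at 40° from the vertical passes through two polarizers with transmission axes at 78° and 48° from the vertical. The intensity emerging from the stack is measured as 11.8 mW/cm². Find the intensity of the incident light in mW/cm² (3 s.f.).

I₁ = I₀ cos²(78° − 40°) = I₀ cos²(38°) = 0.621 I₀.
I₂ = I₁ cos²(48° − 78°) = 0.621 I₀ · cos²(30°) = 0.4657 I₀.
So 11.8 mW/cm² = 0.4657 I₀, giving I₀ = 11.8/0.4657 = 25.34 mW/cm².

I₀ ≈ 25.3 mW/cm²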